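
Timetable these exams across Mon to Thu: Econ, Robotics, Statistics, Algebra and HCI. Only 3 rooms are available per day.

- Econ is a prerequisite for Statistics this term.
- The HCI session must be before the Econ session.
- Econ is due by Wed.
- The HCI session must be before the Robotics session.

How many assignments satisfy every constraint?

44

Splitting on Econ: it can be Tue (24), Wed (20). Listing each branch's schedules as (Robotics, Statistics, Algebra, HCI):
Econ=Tue: (Tue,Wed,Mon,Mon) (Tue,Wed,Tue,Mon) (Tue,Wed,Wed,Mon) (Tue,Wed,Thu,Mon) (Tue,Thu,Mon,Mon) (Tue,Thu,Tue,Mon) (Tue,Thu,Wed,Mon) (Tue,Thu,Thu,Mon) (Wed,Wed,Mon,Mon) (Wed,Wed,Tue,Mon) (Wed,Wed,Wed,Mon) (Wed,Wed,Thu,Mon) (Wed,Thu,Mon,Mon) (Wed,Thu,Tue,Mon) (Wed,Thu,Wed,Mon) (Wed,Thu,Thu,Mon) (Thu,Wed,Mon,Mon) (Thu,Wed,Tue,Mon) (Thu,Wed,Wed,Mon) (Thu,Wed,Thu,Mon) (Thu,Thu,Mon,Mon) (Thu,Thu,Tue,Mon) (Thu,Thu,Wed,Mon) (Thu,Thu,Thu,Mon) — 24.
Econ=Wed: (Tue,Thu,Mon,Mon) (Tue,Thu,Tue,Mon) (Tue,Thu,Wed,Mon) (Tue,Thu,Thu,Mon) (Wed,Thu,Mon,Mon) (Wed,Thu,Mon,Tue) (Wed,Thu,Tue,Mon) (Wed,Thu,Tue,Tue) (Wed,Thu,Wed,Mon) (Wed,Thu,Wed,Tue) (Wed,Thu,Thu,Mon) (Wed,Thu,Thu,Tue) (Thu,Thu,Mon,Mon) (Thu,Thu,Mon,Tue) (Thu,Thu,Tue,Mon) (Thu,Thu,Tue,Tue) (Thu,Thu,Wed,Mon) (Thu,Thu,Wed,Tue) (Thu,Thu,Thu,Mon) (Thu,Thu,Thu,Tue) — 20.
Summing: 24 + 20 = 44.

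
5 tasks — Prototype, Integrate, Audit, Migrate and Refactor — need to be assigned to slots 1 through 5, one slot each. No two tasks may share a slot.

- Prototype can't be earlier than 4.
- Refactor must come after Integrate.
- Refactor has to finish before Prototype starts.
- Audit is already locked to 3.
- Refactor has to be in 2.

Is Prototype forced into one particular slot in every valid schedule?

No

Prototype can be 4 (e.g. Audit -> 3, Prototype -> 4, Migrate -> 5, Refactor -> 2, Integrate -> 1) or 5 (e.g. Refactor in 2, Audit in 3, Prototype in 5, Integrate in 1, Migrate in 4).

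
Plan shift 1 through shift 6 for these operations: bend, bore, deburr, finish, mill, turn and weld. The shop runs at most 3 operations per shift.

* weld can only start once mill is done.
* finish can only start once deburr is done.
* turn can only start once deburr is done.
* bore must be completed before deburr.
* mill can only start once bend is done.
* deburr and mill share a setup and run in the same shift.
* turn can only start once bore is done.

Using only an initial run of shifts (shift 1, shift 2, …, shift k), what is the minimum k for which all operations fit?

The precedence chain requires at least 3 distinct shifts.
With at most 3 per shift and 7 operations, at least 3 shifts are needed.
3 works (last occupied shift: shift 3): for example finish=shift 3; deburr=shift 2; turn=shift 3; weld=shift 3; bore=shift 1; mill=shift 2; bend=shift 1.

3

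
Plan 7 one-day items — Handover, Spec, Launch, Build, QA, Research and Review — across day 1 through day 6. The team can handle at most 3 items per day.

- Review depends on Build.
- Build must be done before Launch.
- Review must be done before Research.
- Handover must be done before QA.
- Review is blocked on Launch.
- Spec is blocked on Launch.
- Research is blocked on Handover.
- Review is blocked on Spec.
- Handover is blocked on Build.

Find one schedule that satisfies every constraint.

Review -> day 4, Research -> day 5, Spec -> day 3, Handover -> day 2, Build -> day 1, QA -> day 3, Launch -> day 2

Checking: Build(day 1) before Launch(day 2); Review(day 4) before Research(day 5); Handover(day 2) before Research(day 5); Launch(day 2) before Review(day 4); Launch(day 2) before Spec(day 3); Handover(day 2) before QA(day 3); Build(day 1) before Handover(day 2); Spec(day 3) before Review(day 4); Build(day 1) before Review(day 4); max 2 per day (cap 3).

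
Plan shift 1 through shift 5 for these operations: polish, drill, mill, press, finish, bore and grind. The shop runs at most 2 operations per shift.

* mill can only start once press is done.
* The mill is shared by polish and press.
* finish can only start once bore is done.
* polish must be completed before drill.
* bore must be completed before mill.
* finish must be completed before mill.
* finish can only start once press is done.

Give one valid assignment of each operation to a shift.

press in shift 1; grind in shift 4; finish in shift 2; drill in shift 3; polish in shift 2; bore in shift 1; mill in shift 3

Checking: polish(shift 2) before drill(shift 3); press(shift 1) before finish(shift 2); bore(shift 1) before mill(shift 3); bore(shift 1) before finish(shift 2); finish(shift 2) before mill(shift 3); press(shift 1) before mill(shift 3); polish(shift 2) != press(shift 1); max 2 per shift (cap 2).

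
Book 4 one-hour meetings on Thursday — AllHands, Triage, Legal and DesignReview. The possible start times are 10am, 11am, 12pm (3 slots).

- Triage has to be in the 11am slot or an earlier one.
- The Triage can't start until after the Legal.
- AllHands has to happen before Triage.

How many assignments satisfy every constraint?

3

Enumerating: DesignReview=10am, Legal=10am, Triage=11am, AllHands=10am | Legal=10am, DesignReview=11am, AllHands=10am, Triage=11am | Legal=10am; Triage=11am; AllHands=10am; DesignReview=12pm.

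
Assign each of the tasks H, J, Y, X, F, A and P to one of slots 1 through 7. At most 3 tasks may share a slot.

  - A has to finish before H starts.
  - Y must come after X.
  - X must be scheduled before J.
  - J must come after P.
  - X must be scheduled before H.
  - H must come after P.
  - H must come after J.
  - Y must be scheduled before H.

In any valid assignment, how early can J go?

Precedence pushes J to at least 2; downstream work caps J at 6.
J at 2 is achievable: H in 3, X in 1, P in 1, J in 2, F in 2, Y in 2, A in 1.

2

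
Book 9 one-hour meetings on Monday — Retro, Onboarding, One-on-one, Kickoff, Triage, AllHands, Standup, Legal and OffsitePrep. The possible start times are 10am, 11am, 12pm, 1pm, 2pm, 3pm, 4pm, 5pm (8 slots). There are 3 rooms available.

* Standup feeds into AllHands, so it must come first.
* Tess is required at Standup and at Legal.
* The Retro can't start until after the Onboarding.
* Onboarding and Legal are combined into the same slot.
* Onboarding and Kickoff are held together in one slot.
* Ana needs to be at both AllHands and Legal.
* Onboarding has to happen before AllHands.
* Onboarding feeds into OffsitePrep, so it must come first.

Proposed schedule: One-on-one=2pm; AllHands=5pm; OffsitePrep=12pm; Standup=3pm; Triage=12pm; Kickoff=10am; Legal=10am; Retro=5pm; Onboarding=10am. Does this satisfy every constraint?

Onboarding has to happen before AllHands — holds.
Ana needs to be at both AllHands and Legal — holds.
Onboarding feeds into OffsitePrep, so it must come first — holds.
The Retro can't start until after the Onboarding — holds.
Onboarding and Legal are combined into the same slot — holds.
Tess is required at Standup and at Legal — holds.
Onboarding and Kickoff are held together in one slot — holds.
Standup feeds into AllHands, so it must come first — holds.
There are 3 rooms available — holds.

Yes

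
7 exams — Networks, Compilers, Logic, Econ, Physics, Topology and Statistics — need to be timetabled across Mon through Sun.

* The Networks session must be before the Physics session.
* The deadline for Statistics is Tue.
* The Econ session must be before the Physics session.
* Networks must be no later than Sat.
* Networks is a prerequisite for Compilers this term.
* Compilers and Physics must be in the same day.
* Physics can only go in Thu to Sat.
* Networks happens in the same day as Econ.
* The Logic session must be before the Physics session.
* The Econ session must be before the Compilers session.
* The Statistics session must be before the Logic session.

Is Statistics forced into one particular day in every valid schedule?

No

Statistics can be Mon (e.g. Topology=Mon; Networks=Mon; Compilers=Thu; Statistics=Mon; Logic=Tue; Physics=Thu; Econ=Mon) or Tue (e.g. Topology in Mon, Physics in Thu, Econ in Mon, Statistics in Tue, Logic in Wed, Networks in Mon, Compilers in Thu).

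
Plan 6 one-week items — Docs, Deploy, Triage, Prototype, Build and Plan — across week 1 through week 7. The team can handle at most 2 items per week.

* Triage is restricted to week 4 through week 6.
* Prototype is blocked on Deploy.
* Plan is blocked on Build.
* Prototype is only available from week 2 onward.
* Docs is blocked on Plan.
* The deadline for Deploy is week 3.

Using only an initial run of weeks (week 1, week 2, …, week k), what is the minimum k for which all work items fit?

The precedence chain requires at least 3 distinct weeks.
With at most 2 per week and 6 work items, at least 3 weeks are needed.
Triage can't be placed before week 4, so the schedule must run through at least week 4.
4 works (last occupied week: week 4): for example Triage=week 4; Plan=week 2; Build=week 1; Deploy=week 1; Docs=week 3; Prototype=week 2.

4 weeks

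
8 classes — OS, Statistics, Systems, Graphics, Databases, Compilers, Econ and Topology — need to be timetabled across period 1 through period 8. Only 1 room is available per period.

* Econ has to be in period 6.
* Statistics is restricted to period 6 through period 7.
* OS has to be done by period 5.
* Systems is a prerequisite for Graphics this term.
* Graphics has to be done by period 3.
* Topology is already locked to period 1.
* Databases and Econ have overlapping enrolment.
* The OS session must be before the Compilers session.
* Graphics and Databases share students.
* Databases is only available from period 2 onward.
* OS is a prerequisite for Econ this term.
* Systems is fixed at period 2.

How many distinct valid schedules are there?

3

Enumerating: Topology=period 1; Statistics=period 7; Graphics=period 3; Compilers=period 8; OS=period 4; Systems=period 2; Econ=period 6; Databases=period 5 | Topology in period 1; OS in period 4; Statistics in period 7; Graphics in period 3; Compilers in period 5; Econ in period 6; Databases in period 8; Systems in period 2 | Econ=period 6, Topology=period 1, Databases=period 4, Systems=period 2, Graphics=period 3, OS=period 5, Statistics=period 7, Compilers=period 8.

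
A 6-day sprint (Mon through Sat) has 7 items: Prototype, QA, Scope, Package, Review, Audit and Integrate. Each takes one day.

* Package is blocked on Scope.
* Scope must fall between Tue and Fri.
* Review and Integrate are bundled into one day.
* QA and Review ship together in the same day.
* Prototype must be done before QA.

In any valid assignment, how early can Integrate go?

Tue

Integrate must be in the same day as QA, which can't be before Tue, so Integrate is at least Tue.
Integrate at Tue is achievable: Scope in Tue, Audit in Mon, Review in Tue, Prototype in Mon, QA in Tue, Integrate in Tue, Package in Wed.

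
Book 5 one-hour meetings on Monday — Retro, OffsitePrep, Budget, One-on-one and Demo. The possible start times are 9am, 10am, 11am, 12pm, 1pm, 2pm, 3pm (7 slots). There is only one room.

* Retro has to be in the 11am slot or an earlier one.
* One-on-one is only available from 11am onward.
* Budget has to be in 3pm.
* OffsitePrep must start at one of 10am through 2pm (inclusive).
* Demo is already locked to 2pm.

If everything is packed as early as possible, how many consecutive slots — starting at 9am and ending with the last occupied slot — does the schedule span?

7 slots

With at most 1 per slot and 5 meetings, at least 5 slots are needed.
Budget can't be placed before 3pm — that is slot 7 counting from 9am — so the schedule must run through at least 7 slots.
7 works (last occupied slot: 3pm): for example Demo=2pm, One-on-one=11am, OffsitePrep=10am, Budget=3pm, Retro=9am.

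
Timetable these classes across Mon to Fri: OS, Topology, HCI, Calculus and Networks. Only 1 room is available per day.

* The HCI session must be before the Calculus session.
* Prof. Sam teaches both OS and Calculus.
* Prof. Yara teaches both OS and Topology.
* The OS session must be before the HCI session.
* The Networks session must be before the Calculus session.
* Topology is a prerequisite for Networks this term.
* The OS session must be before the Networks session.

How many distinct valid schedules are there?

5

Splitting on OS: it can be Mon (3), Tue (2). Listing each branch's schedules as (Topology, HCI, Calculus, Networks):
OS=Mon: (Tue,Wed,Fri,Thu) (Tue,Thu,Fri,Wed) (Wed,Tue,Fri,Thu) — 3.
OS=Tue: (Mon,Wed,Fri,Thu) (Mon,Thu,Fri,Wed) — 2.
Summing: 3 + 2 = 5.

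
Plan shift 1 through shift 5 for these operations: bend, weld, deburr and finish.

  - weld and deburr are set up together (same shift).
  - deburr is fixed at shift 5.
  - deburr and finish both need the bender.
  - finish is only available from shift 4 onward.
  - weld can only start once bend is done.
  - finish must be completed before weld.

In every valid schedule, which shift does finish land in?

finish's window is shift 4–shift 5.
deburr is fixed at shift 5, and finish can't share a shift with deburr.
So finish must be shift 4.

shift 4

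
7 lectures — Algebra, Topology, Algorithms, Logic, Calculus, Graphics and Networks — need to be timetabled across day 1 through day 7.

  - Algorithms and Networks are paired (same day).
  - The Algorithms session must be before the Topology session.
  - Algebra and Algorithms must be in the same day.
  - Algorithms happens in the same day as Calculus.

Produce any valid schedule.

Calculus=day 1; Graphics=day 1; Algebra=day 1; Logic=day 1; Networks=day 1; Algorithms=day 1; Topology=day 2

Checking: Algorithms(day 1) before Topology(day 2); Algorithms = Networks = day 1; Algebra = Algorithms = day 1; Algorithms = Calculus = day 1.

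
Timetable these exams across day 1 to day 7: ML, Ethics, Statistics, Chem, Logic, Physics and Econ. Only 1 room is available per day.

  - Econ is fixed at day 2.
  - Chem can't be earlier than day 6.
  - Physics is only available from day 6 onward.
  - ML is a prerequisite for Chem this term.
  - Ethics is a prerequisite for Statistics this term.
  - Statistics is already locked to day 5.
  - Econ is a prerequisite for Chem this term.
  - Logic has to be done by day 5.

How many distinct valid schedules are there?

12

Splitting on ML: it can be day 1 (4), day 3 (4), day 4 (4). Listing each branch's schedules as (Ethics, Statistics, Chem, Logic, Physics, Econ) by day number:
ML=day 1: (3,5,6,4,7,2) (3,5,7,4,6,2) (4,5,6,3,7,2) (4,5,7,3,6,2) — 4.
ML=day 3: (1,5,6,4,7,2) (1,5,7,4,6,2) (4,5,6,1,7,2) (4,5,7,1,6,2) — 4.
ML=day 4: (1,5,6,3,7,2) (1,5,7,3,6,2) (3,5,6,1,7,2) (3,5,7,1,6,2) — 4.
Summing: 4 + 4 + 4 = 12.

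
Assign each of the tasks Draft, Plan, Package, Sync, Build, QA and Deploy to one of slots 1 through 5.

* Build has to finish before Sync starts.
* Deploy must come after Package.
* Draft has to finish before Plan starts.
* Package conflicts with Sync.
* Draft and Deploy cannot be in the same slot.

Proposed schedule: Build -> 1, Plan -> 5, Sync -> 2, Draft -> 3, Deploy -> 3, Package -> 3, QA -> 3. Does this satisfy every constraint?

Draft and Deploy cannot be in the same slot — violated.
Deploy must come after Package — violated.
Package conflicts with Sync — holds.
Build has to finish before Sync starts — holds.
Draft has to finish before Plan starts — holds.

No — it violates: Draft and Deploy cannot be in the same slot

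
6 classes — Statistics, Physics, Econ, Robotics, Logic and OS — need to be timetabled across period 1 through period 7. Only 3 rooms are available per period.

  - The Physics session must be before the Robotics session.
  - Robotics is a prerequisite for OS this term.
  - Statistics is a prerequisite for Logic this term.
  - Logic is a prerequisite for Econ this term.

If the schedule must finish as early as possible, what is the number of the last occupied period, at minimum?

The precedence chain requires at least 3 distinct periods.
With at most 3 per period and 6 classes, at least 2 periods are needed.
3 works (last occupied period: period 3): for example Physics=period 1; Econ=period 3; Logic=period 2; Statistics=period 1; OS=period 3; Robotics=period 2.

period 3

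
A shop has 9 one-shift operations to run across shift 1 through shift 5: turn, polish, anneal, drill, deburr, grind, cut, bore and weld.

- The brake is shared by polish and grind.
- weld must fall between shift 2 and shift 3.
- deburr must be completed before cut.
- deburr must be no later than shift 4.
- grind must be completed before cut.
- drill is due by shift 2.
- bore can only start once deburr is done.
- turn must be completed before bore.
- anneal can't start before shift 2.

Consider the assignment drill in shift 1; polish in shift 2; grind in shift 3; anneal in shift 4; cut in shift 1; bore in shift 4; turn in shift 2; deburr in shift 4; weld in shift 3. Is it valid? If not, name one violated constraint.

No — it violates: deburr must be completed before cut

deburr must be no later than shift 4 — holds.
grind must be completed before cut — violated.
deburr must be completed before cut — violated.
weld must fall between shift 2 and shift 3 — holds.
bore can only start once deburr is done — violated.
turn must be completed before bore — holds.
The brake is shared by polish and grind — holds.
anneal can't start before shift 2 — holds.
drill is due by shift 2 — holds.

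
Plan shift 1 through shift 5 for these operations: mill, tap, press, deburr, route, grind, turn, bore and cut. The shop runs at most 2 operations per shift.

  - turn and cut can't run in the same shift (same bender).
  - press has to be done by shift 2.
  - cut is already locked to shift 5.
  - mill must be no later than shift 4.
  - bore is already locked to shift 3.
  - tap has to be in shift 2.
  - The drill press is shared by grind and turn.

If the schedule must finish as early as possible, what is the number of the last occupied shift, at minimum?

shift 5

With at most 2 per shift and 9 operations, at least 5 shifts are needed.
cut can't be placed before shift 5, so the schedule must run through at least shift 5.
5 works (last occupied shift: shift 5): for example turn in shift 4, bore in shift 3, mill in shift 1, press in shift 1, cut in shift 5, grind in shift 5, deburr in shift 2, tap in shift 2, route in shift 3.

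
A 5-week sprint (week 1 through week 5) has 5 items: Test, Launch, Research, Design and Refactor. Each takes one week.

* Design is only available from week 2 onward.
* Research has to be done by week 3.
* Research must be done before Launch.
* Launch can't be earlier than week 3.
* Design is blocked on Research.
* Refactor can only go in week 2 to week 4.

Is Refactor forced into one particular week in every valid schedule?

No

Refactor can be week 2 (e.g. Design -> week 2; Test -> week 1; Research -> week 1; Launch -> week 3; Refactor -> week 2) or week 3 (e.g. Research in week 1; Launch in week 3; Refactor in week 3; Test in week 1; Design in week 2).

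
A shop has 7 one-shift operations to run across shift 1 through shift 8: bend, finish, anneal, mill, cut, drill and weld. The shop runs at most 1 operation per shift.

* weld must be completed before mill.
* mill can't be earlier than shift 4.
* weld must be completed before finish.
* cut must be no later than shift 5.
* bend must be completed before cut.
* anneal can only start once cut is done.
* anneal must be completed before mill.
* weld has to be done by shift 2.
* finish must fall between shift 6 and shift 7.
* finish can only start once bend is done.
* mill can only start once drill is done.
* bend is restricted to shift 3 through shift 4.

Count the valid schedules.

Splitting on bend: it can be shift 3 (28), shift 4 (8). Listing each branch's schedules as (finish, anneal, mill, cut, drill, weld) by shift number:
bend=shift 3: (6,5,7,4,1,2) (6,5,7,4,2,1) (6,5,8,4,1,2) (6,5,8,4,2,1) (6,5,8,4,7,1) (6,5,8,4,7,2) (6,7,8,4,1,2) (6,7,8,4,2,1) (6,7,8,4,5,1) (6,7,8,4,5,2) (6,7,8,5,1,2) (6,7,8,5,2,1) (6,7,8,5,4,1) (6,7,8,5,4,2) (7,5,6,4,1,2) (7,5,6,4,2,1) (7,5,8,4,1,2) (7,5,8,4,2,1) (7,5,8,4,6,1) (7,5,8,4,6,2) (7,6,8,4,1,2) (7,6,8,4,2,1) (7,6,8,4,5,1) (7,6,8,4,5,2) (7,6,8,5,1,2) (7,6,8,5,2,1) (7,6,8,5,4,1) (7,6,8,5,4,2) — 28.
bend=shift 4: (6,7,8,5,1,2) (6,7,8,5,2,1) (6,7,8,5,3,1) (6,7,8,5,3,2) (7,6,8,5,1,2) (7,6,8,5,2,1) (7,6,8,5,3,1) (7,6,8,5,3,2) — 8.
Summing: 28 + 8 = 36.

36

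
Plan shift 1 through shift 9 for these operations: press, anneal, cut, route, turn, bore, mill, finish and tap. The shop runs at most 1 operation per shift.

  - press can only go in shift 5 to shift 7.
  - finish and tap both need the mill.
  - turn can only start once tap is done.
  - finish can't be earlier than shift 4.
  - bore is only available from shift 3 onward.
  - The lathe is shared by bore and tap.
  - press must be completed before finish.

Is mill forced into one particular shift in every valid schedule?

mill can be shift 1 (e.g. route=shift 9, turn=shift 4, tap=shift 2, cut=shift 8, press=shift 5, finish=shift 6, mill=shift 1, anneal=shift 7, bore=shift 3) or shift 2 (e.g. press -> shift 5; anneal -> shift 7; turn -> shift 4; bore -> shift 3; tap -> shift 1; cut -> shift 8; finish -> shift 6; route -> shift 9; mill -> shift 2).

No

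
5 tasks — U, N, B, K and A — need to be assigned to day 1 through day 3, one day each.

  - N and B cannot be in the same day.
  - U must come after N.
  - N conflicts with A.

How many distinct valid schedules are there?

Splitting on U: it can be day 2 (12), day 3 (24). Listing each branch's schedules as (N, B, K, A) by day number:
U=day 2: (1,2,1,2) (1,2,1,3) (1,2,2,2) (1,2,2,3) (1,2,3,2) (1,2,3,3) (1,3,1,2) (1,3,1,3) (1,3,2,2) (1,3,2,3) (1,3,3,2) (1,3,3,3) — 12.
U=day 3: (1,2,1,2) (1,2,1,3) (1,2,2,2) (1,2,2,3) (1,2,3,2) (1,2,3,3) (1,3,1,2) (1,3,1,3) (1,3,2,2) (1,3,2,3) (1,3,3,2) (1,3,3,3) (2,1,1,1) (2,1,1,3) (2,1,2,1) (2,1,2,3) (2,1,3,1) (2,1,3,3) (2,3,1,1) (2,3,1,3) (2,3,2,1) (2,3,2,3) (2,3,3,1) (2,3,3,3) — 24.
Summing: 12 + 24 = 36.

36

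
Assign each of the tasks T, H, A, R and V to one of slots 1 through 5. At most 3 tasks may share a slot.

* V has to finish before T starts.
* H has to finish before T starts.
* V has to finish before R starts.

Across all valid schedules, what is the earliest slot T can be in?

2

Precedence pushes T to at least 2.
T at 2 is achievable: R=2; A=1; H=1; T=2; V=1.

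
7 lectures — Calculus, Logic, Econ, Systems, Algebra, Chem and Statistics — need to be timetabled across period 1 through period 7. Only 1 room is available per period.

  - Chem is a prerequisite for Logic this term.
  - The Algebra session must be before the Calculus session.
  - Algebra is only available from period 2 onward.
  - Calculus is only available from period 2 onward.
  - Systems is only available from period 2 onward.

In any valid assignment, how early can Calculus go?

Calculus is available from period 2; precedence pushes Calculus to at least period 3.
Calculus at period 3 is achievable: Calculus -> period 3, Systems -> period 4, Algebra -> period 2, Chem -> period 1, Logic -> period 5, Econ -> period 6, Statistics -> period 7.

period 3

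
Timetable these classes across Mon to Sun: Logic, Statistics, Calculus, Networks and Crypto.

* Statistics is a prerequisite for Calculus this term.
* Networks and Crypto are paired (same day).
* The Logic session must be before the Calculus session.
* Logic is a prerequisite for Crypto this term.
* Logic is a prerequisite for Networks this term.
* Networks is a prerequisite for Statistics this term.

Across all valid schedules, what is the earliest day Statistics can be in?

Precedence pushes Statistics to at least Wed; downstream work caps Statistics at Sat.
Statistics at Wed is achievable: Networks -> Tue, Calculus -> Thu, Logic -> Mon, Statistics -> Wed, Crypto -> Tue.

Wed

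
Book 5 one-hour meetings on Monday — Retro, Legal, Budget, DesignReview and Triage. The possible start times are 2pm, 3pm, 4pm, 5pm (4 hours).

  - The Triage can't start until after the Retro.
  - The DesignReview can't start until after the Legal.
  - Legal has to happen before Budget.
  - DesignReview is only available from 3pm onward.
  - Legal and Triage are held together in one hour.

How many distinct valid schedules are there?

Splitting on Retro: it can be 2pm (5), 3pm (1). Listing each branch's schedules as (Legal, Budget, DesignReview, Triage):
Retro=2pm: (3pm,4pm,4pm,3pm) (3pm,4pm,5pm,3pm) (3pm,5pm,4pm,3pm) (3pm,5pm,5pm,3pm) (4pm,5pm,5pm,4pm) — 5.
Retro=3pm: (4pm,5pm,5pm,4pm) — 1.
Summing: 5 + 1 = 6.

6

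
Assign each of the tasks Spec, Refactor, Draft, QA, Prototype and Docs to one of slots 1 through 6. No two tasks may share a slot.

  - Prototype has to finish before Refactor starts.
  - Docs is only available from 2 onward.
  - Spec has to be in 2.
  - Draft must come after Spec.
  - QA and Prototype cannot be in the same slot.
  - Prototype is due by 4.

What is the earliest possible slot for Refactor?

Precedence pushes Refactor to at least 2.
Refactor at 3 is achievable: Refactor -> 3; QA -> 6; Prototype -> 1; Spec -> 2; Docs -> 4; Draft -> 5.
Nothing earlier works — the conflict and capacity constraints rule out every slot before 3.

3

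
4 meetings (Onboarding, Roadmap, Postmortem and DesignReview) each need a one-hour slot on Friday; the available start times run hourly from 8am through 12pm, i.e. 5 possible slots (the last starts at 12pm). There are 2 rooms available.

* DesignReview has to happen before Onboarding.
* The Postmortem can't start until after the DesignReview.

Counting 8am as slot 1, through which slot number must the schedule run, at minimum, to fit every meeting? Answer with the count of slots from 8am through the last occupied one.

2

The precedence chain requires at least 2 distinct slots.
With at most 2 per slot and 4 meetings, at least 2 slots are needed.
2 works (last occupied slot: 9am): for example DesignReview -> 8am, Onboarding -> 9am, Roadmap -> 8am, Postmortem -> 9am.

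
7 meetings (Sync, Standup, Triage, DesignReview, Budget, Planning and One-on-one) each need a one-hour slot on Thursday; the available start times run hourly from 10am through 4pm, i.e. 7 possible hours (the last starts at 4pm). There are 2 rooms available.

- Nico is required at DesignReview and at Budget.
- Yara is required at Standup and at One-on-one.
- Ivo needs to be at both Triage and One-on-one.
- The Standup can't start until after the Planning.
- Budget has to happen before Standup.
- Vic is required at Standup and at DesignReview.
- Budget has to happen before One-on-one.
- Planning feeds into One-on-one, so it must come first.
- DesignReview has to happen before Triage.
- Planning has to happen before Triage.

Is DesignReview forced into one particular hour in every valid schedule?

DesignReview can be 10am (e.g. One-on-one -> 1pm; DesignReview -> 10am; Budget -> 11am; Sync -> 12pm; Standup -> 12pm; Planning -> 10am; Triage -> 11am) or 11am (e.g. Standup in 12pm, Triage in 12pm, Sync in 1pm, Budget in 10am, One-on-one in 11am, Planning in 10am, DesignReview in 11am).

No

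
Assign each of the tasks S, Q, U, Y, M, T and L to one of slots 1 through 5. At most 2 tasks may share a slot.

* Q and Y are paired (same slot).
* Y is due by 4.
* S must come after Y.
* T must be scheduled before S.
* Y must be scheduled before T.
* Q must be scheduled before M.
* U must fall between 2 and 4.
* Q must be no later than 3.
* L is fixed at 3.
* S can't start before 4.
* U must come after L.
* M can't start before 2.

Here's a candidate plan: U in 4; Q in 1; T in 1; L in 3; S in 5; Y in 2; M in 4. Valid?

U must come after L — holds.
Q must be scheduled before M — holds.
S must come after Y — holds.
At most 2 tasks may share a slot — holds.
Y must be scheduled before T — violated.
S can't start before 4 — holds.
Q must be no later than 3 — holds.
M can't start before 2 — holds.
U must fall between 2 and 4 — holds.
Q and Y are paired (same slot) — violated.
L is fixed at 3 — holds.
Y is due by 4 — holds.
T must be scheduled before S — holds.

No — it violates: Y must be scheduled before T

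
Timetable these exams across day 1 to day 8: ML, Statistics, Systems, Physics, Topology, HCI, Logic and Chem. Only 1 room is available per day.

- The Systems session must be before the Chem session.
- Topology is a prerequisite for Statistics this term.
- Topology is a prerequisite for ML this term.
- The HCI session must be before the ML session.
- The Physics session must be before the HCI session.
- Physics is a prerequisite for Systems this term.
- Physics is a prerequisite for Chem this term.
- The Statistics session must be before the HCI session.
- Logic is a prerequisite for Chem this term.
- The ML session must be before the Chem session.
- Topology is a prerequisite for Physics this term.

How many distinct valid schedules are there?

49

Splitting on ML: it can be day 5 (4), day 6 (15), day 7 (30). Listing each branch's schedules as (Statistics, Systems, Physics, Topology, HCI, Logic, Chem) by day number:
ML=day 5: (2,6,3,1,4,7,8) (2,7,3,1,4,6,8) (3,6,2,1,4,7,8) (3,7,2,1,4,6,8) — 4.
ML=day 6: (2,4,3,1,5,7,8) (2,5,3,1,4,7,8) (2,7,3,1,4,5,8) (2,7,3,1,5,4,8) (2,7,4,1,5,3,8) (3,4,2,1,5,7,8) (3,5,2,1,4,7,8) (3,7,2,1,4,5,8) (3,7,2,1,5,4,8) (3,7,4,1,5,2,8) (3,7,4,2,5,1,8) (4,3,2,1,5,7,8) (4,7,2,1,5,3,8) (4,7,3,1,5,2,8) (4,7,3,2,5,1,8) — 15.
ML=day 7: (2,4,3,1,5,6,8) (2,4,3,1,6,5,8) (2,5,3,1,4,6,8) (2,5,3,1,6,4,8) (2,5,4,1,6,3,8) (2,6,3,1,4,5,8) (2,6,3,1,5,4,8) (2,6,4,1,5,3,8) (3,4,2,1,5,6,8) (3,4,2,1,6,5,8) (3,5,2,1,4,6,8) (3,5,2,1,6,4,8) (3,5,4,1,6,2,8) (3,5,4,2,6,1,8) (3,6,2,1,4,5,8) (3,6,2,1,5,4,8) (3,6,4,1,5,2,8) (3,6,4,2,5,1,8) (4,3,2,1,5,6,8) (4,3,2,1,6,5,8) (4,5,2,1,6,3,8) (4,5,3,1,6,2,8) (4,5,3,2,6,1,8) (4,6,2,1,5,3,8) (4,6,3,1,5,2,8) (4,6,3,2,5,1,8) (5,3,2,1,6,4,8) (5,4,2,1,6,3,8) (5,4,3,1,6,2,8) (5,4,3,2,6,1,8) — 30.
Summing: 4 + 15 + 30 = 49.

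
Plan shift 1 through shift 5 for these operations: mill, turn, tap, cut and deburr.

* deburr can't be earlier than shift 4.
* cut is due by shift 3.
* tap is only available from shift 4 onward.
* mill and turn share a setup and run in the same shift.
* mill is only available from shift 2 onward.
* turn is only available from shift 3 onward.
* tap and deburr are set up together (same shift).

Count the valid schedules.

18

Splitting on mill: it can be shift 3 (6), shift 4 (6), shift 5 (6). Listing each branch's schedules as (turn, tap, cut, deburr) by shift number:
mill=shift 3: (3,4,1,4) (3,4,2,4) (3,4,3,4) (3,5,1,5) (3,5,2,5) (3,5,3,5) — 6.
mill=shift 4: (4,4,1,4) (4,4,2,4) (4,4,3,4) (4,5,1,5) (4,5,2,5) (4,5,3,5) — 6.
mill=shift 5: (5,4,1,4) (5,4,2,4) (5,4,3,4) (5,5,1,5) (5,5,2,5) (5,5,3,5) — 6.
Summing: 6 + 6 + 6 = 18.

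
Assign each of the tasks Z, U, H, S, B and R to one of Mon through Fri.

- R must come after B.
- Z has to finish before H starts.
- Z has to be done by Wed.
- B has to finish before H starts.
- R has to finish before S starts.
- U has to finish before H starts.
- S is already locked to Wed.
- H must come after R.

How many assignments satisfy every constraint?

25

Splitting on Z: it can be Mon (9), Tue (9), Wed (7). Listing each branch's schedules as (U, H, S, B, R):
Z=Mon: (Mon,Wed,Wed,Mon,Tue) (Mon,Thu,Wed,Mon,Tue) (Mon,Fri,Wed,Mon,Tue) (Tue,Wed,Wed,Mon,Tue) (Tue,Thu,Wed,Mon,Tue) (Tue,Fri,Wed,Mon,Tue) (Wed,Thu,Wed,Mon,Tue) (Wed,Fri,Wed,Mon,Tue) (Thu,Fri,Wed,Mon,Tue) — 9.
Z=Tue: (Mon,Wed,Wed,Mon,Tue) (Mon,Thu,Wed,Mon,Tue) (Mon,Fri,Wed,Mon,Tue) (Tue,Wed,Wed,Mon,Tue) (Tue,Thu,Wed,Mon,Tue) (Tue,Fri,Wed,Mon,Tue) (Wed,Thu,Wed,Mon,Tue) (Wed,Fri,Wed,Mon,Tue) (Thu,Fri,Wed,Mon,Tue) — 9.
Z=Wed: (Mon,Thu,Wed,Mon,Tue) (Mon,Fri,Wed,Mon,Tue) (Tue,Thu,Wed,Mon,Tue) (Tue,Fri,Wed,Mon,Tue) (Wed,Thu,Wed,Mon,Tue) (Wed,Fri,Wed,Mon,Tue) (Thu,Fri,Wed,Mon,Tue) — 7.
Summing: 9 + 9 + 7 = 25.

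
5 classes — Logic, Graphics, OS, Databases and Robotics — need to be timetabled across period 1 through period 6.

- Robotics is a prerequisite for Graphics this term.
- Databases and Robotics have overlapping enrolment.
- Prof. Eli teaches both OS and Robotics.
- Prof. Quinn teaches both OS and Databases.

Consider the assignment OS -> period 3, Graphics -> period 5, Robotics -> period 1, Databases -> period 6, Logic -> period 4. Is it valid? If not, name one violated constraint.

Valid

Prof. Eli teaches both OS and Robotics — holds.
Databases and Robotics have overlapping enrolment — holds.
Prof. Quinn teaches both OS and Databases — holds.
Robotics is a prerequisite for Graphics this term — holds.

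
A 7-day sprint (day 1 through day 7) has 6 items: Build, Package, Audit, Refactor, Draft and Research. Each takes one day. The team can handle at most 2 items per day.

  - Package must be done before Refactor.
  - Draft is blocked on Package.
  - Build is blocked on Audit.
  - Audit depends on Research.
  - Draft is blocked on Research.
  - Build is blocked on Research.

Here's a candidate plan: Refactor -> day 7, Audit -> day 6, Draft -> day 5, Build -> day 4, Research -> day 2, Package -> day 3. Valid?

No — it violates: Build is blocked on Audit

Draft is blocked on Package — holds.
Build is blocked on Audit — violated.
The team can handle at most 2 items per day — holds.
Draft is blocked on Research — holds.
Package must be done before Refactor — holds.
Build is blocked on Research — holds.
Audit depends on Research — holds.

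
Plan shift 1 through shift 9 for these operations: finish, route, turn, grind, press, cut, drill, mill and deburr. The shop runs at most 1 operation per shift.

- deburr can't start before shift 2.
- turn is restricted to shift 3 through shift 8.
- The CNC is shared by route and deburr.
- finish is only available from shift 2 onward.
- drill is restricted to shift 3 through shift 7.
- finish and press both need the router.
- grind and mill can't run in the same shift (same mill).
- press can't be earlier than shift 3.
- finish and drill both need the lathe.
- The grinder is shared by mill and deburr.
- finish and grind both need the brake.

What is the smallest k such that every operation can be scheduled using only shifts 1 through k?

9

With at most 1 per shift and 9 operations, at least 9 shifts are needed.
turn can't be placed before shift 3, so the schedule must run through at least shift 3.
9 works (last occupied shift: shift 9): for example finish -> shift 2, deburr -> shift 6, drill -> shift 3, press -> shift 5, grind -> shift 7, mill -> shift 9, route -> shift 1, turn -> shift 4, cut -> shift 8.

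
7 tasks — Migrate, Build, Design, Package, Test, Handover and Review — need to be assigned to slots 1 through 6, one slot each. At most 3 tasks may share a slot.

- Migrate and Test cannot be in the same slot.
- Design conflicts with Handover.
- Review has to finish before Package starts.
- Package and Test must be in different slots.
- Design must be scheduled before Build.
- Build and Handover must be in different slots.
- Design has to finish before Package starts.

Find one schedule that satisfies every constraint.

Migrate=1, Build=2, Design=1, Handover=3, Review=1, Test=3, Package=2

Checking: Design(1) before Build(2); Review(1) before Package(2); Design(1) before Package(2); Package(2) != Test(3); Migrate(1) != Test(3); Design(1) != Handover(3); Build(2) != Handover(3); max 3 per slot (cap 3).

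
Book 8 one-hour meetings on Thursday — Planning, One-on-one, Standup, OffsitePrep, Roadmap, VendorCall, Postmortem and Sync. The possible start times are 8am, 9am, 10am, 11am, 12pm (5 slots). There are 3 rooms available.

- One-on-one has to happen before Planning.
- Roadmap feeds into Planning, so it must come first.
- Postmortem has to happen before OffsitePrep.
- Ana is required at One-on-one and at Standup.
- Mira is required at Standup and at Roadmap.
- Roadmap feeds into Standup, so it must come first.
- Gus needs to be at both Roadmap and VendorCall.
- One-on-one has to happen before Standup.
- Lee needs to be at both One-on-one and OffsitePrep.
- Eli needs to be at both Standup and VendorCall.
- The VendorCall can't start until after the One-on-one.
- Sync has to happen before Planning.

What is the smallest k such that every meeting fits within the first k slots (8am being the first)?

3

The precedence chain requires at least 2 distinct slots.
With at most 3 per slot and 8 meetings, at least 3 slots are needed.
3 works (last occupied slot: 10am): for example OffsitePrep=10am; Sync=8am; Roadmap=8am; Planning=9am; Postmortem=9am; Standup=9am; One-on-one=8am; VendorCall=10am.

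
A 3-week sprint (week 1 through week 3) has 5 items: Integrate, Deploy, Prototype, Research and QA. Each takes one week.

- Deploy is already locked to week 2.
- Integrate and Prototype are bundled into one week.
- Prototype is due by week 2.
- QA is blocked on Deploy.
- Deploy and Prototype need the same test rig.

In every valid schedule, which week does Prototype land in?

week 1

Prototype's window is week 1–week 2.
Deploy is fixed at week 2, and Prototype can't share a week with Deploy.
So Prototype must be week 1.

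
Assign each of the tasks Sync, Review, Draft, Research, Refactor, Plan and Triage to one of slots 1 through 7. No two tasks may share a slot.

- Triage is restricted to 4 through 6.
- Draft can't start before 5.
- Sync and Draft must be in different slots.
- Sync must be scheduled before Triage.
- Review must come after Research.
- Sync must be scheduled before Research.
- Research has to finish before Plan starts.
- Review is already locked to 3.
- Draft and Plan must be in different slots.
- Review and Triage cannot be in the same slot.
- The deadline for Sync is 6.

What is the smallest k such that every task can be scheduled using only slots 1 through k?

7 slots

The precedence chain requires at least 3 distinct slots.
With at most 1 per slot and 7 tasks, at least 7 slots are needed.
Draft can't be placed before 5, so the schedule must run through at least slot 5.
7 works (last occupied slot: 7): for example Refactor in 7, Sync in 1, Plan in 6, Review in 3, Draft in 5, Research in 2, Triage in 4.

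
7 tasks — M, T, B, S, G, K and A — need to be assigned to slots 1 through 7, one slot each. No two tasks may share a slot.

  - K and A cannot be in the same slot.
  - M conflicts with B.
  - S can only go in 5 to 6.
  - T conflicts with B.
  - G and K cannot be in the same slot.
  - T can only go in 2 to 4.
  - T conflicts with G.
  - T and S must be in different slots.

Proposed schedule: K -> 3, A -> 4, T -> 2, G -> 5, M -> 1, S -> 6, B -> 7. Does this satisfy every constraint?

T conflicts with B — holds.
T can only go in 2 to 4 — holds.
T conflicts with G — holds.
G and K cannot be in the same slot — holds.
No two tasks may share a slot — holds.
K and A cannot be in the same slot — holds.
S can only go in 5 to 6 — holds.
T and S must be in different slots — holds.
M conflicts with B — holds.

Valid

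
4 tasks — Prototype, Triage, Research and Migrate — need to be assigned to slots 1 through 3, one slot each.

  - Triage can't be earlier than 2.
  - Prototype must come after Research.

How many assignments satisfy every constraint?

18

Splitting on Prototype: it can be 2 (6), 3 (12). Listing each branch's schedules as (Triage, Research, Migrate):
Prototype=2: (2,1,1) (2,1,2) (2,1,3) (3,1,1) (3,1,2) (3,1,3) — 6.
Prototype=3: (2,1,1) (2,1,2) (2,1,3) (2,2,1) (2,2,2) (2,2,3) (3,1,1) (3,1,2) (3,1,3) (3,2,1) (3,2,2) (3,2,3) — 12.
Summing: 6 + 12 = 18.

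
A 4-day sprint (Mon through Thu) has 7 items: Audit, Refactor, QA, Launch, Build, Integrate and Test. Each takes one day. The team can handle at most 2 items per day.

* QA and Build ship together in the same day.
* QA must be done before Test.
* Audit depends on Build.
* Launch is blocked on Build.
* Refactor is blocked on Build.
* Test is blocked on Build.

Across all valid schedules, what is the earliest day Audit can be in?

Precedence pushes Audit to at least Tue.
Audit at Tue is achievable: Launch=Wed, Integrate=Thu, Refactor=Wed, QA=Mon, Build=Mon, Test=Tue, Audit=Tue.

Tue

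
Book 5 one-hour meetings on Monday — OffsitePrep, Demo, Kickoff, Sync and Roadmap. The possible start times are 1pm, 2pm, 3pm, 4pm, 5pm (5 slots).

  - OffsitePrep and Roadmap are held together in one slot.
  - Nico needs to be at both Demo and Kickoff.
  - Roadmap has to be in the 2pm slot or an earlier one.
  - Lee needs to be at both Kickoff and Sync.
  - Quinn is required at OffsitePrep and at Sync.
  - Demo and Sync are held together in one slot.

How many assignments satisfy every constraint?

Splitting on OffsitePrep: it can be 1pm (16), 2pm (16). Listing each branch's schedules as (Demo, Kickoff, Sync, Roadmap):
OffsitePrep=1pm: (2pm,1pm,2pm,1pm) (2pm,3pm,2pm,1pm) (2pm,4pm,2pm,1pm) (2pm,5pm,2pm,1pm) (3pm,1pm,3pm,1pm) (3pm,2pm,3pm,1pm) (3pm,4pm,3pm,1pm) (3pm,5pm,3pm,1pm) (4pm,1pm,4pm,1pm) (4pm,2pm,4pm,1pm) (4pm,3pm,4pm,1pm) (4pm,5pm,4pm,1pm) (5pm,1pm,5pm,1pm) (5pm,2pm,5pm,1pm) (5pm,3pm,5pm,1pm) (5pm,4pm,5pm,1pm) — 16.
OffsitePrep=2pm: (1pm,2pm,1pm,2pm) (1pm,3pm,1pm,2pm) (1pm,4pm,1pm,2pm) (1pm,5pm,1pm,2pm) (3pm,1pm,3pm,2pm) (3pm,2pm,3pm,2pm) (3pm,4pm,3pm,2pm) (3pm,5pm,3pm,2pm) (4pm,1pm,4pm,2pm) (4pm,2pm,4pm,2pm) (4pm,3pm,4pm,2pm) (4pm,5pm,4pm,2pm) (5pm,1pm,5pm,2pm) (5pm,2pm,5pm,2pm) (5pm,3pm,5pm,2pm) (5pm,4pm,5pm,2pm) — 16.
Summing: 16 + 16 = 32.

32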